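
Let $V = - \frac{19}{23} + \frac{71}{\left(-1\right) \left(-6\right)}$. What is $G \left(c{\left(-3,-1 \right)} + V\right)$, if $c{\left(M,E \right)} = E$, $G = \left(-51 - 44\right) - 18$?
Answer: $- \frac{156053}{138} \approx -1130.8$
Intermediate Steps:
$V = \frac{1519}{138}$ ($V = \left(-19\right) \frac{1}{23} + \frac{71}{6} = - \frac{19}{23} + 71 \cdot \frac{1}{6} = - \frac{19}{23} + \frac{71}{6} = \frac{1519}{138} \approx 11.007$)
$G = -113$ ($G = -95 - 18 = -113$)
$G \left(c{\left(-3,-1 \right)} + V\right) = - 113 \left(-1 + \frac{1519}{138}\right) = \left(-113\right) \frac{1381}{138} = - \frac{156053}{138}$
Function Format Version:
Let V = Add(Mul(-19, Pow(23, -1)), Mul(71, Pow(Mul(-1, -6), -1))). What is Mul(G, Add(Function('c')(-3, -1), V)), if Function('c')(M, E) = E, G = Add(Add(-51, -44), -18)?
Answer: Rational(-156053, 138) ≈ -1130.8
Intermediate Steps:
V = Rational(1519, 138) (V = Add(Mul(-19, Rational(1, 23)), Mul(71, Pow(6, -1))) = Add(Rational(-19, 23), Mul(71, Rational(1, 6))) = Add(Rational(-19, 23), Rational(71, 6)) = Rational(1519, 138) ≈ 11.007)
G = -113 (G = Add(-95, -18) = -113)
Mul(G, Add(Function('c')(-3, -1), V)) = Mul(-113, Add(-1, Rational(1519, 138))) = Mul(-113, Rational(1381, 138)) = Rational(-156053, 138)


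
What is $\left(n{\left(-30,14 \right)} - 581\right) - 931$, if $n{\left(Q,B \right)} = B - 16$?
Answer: $-1514$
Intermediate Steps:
$n{\left(Q,B \right)} = -16 + B$
$\left(n{\left(-30,14 \right)} - 581\right) - 931 = \left(\left(-16 + 14\right) - 581\right) - 931 = \left(-2 - 581\right) - 931 = -583 - 931 = -1514$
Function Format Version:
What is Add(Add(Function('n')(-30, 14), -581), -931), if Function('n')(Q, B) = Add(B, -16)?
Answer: -1514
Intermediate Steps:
Function('n')(Q, B) = Add(-16, B)
Add(Add(Function('n')(-30, 14), -581), -931) = Add(Add(Add(-16, 14), -581), -931) = Add(Add(-2, -581), -931) = Add(-583, -931) = -1514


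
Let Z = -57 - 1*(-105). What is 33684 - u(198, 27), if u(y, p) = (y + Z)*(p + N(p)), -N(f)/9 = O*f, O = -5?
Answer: -271848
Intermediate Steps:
N(f) = 45*f (N(f) = -(-45)*f = 45*f)
Z = 48 (Z = -57 + 105 = 48)
u(y, p) = 46*p*(48 + y) (u(y, p) = (y + 48)*(p + 45*p) = (48 + y)*(46*p) = 46*p*(48 + y))
33684 - u(198, 27) = 33684 - 46*27*(48 + 198) = 33684 - 46*27*246 = 33684 - 1*305532 = 33684 - 305532 = -271848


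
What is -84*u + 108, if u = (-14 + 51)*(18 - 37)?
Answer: 59160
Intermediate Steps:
u = -703 (u = 37*(-19) = -703)
-84*u + 108 = -84*(-703) + 108 = 59052 + 108 = 59160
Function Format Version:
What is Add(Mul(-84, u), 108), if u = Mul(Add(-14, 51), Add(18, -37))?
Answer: 59160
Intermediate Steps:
u = -703 (u = Mul(37, -19) = -703)
Add(Mul(-84, u), 108) = Add(Mul(-84, -703), 108) = Add(59052, 108) = 59160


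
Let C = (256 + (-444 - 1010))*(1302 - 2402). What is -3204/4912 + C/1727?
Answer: 146988643/192796 ≈ 762.41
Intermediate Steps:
C = 1317800 (C = (256 - 1454)*(-1100) = -1198*(-1100) = 1317800)
-3204/4912 + C/1727 = -3204/4912 + 1317800/1727 = -3204*1/4912 + 1317800*(1/1727) = -801/1228 + 119800/157 = 146988643/192796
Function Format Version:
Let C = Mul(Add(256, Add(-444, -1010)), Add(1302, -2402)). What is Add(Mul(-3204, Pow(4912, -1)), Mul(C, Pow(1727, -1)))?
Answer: Rational(146988643, 192796) ≈ 762.41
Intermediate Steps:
C = 1317800 (C = Mul(Add(256, -1454), -1100) = Mul(-1198, -1100) = 1317800)
Add(Mul(-3204, Pow(4912, -1)), Mul(C, Pow(1727, -1))) = Add(Mul(-3204, Pow(4912, -1)), Mul(1317800, Pow(1727, -1))) = Add(Mul(-3204, Rational(1, 4912)), Mul(1317800, Rational(1, 1727))) = Add(Rational(-801, 1228), Rational(119800, 157)) = Rational(146988643, 192796)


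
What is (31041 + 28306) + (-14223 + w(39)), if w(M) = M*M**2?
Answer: 104443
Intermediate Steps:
w(M) = M**3
(31041 + 28306) + (-14223 + w(39)) = (31041 + 28306) + (-14223 + 39**3) = 59347 + (-14223 + 59319) = 59347 + 45096 = 104443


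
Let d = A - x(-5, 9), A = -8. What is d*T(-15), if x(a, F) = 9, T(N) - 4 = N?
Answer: 187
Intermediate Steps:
T(N) = 4 + N
d = -17 (d = -8 - 1*9 = -8 - 9 = -17)
d*T(-15) = -17*(4 - 15) = -17*(-11) = 187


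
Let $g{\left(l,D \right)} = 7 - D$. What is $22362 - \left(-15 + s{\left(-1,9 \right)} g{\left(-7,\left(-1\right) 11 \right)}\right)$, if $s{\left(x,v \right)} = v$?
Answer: $22215$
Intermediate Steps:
$22362 - \left(-15 + s{\left(-1,9 \right)} g{\left(-7,\left(-1\right) 11 \right)}\right) = 22362 - \left(-15 + 9 \left(7 - \left(-1\right) 11\right)\right) = 22362 - \left(-15 + 9 \left(7 - -11\right)\right) = 22362 - \left(-15 + 9 \left(7 + 11\right)\right) = 22362 - \left(-15 + 9 \cdot 18\right) = 22362 - \left(-15 + 162\right) = 22362 - 147 = 22215$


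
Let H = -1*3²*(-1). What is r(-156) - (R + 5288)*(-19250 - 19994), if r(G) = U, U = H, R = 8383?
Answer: 536504733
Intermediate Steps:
H = 9 (H = -1*9*(-1) = -9*(-1) = 9)
U = 9
r(G) = 9
r(-156) - (R + 5288)*(-19250 - 19994) = 9 - (8383 + 5288)*(-19250 - 19994) = 9 - 13671*(-39244) = 9 - 1*(-536504724) = 9 + 536504724 = 536504733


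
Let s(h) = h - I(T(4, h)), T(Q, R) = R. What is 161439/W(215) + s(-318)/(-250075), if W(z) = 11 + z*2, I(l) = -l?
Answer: 1922482781/5251575 ≈ 366.08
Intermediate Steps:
s(h) = 2*h (s(h) = h - (-1)*h = h + h = 2*h)
W(z) = 11 + 2*z
161439/W(215) + s(-318)/(-250075) = 161439/(11 + 2*215) + (2*(-318))/(-250075) = 161439/(11 + 430) - 636*(-1/250075) = 161439/441 + 636/250075 = 161439*(1/441) + 636/250075 = 53813/147 + 636/250075 = 1922482781/5251575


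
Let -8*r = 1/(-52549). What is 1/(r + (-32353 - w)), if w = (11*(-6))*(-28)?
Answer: -420392/14377826791 ≈ -2.9239e-5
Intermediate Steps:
r = 1/420392 (r = -⅛/(-52549) = -⅛*(-1/52549) = 1/420392 ≈ 2.3787e-6)
w = 1848 (w = -66*(-28) = 1848)
1/(r + (-32353 - w)) = 1/(1/420392 + (-32353 - 1*1848)) = 1/(1/420392 + (-32353 - 1848)) = 1/(1/420392 - 34201) = 1/(-14377826791/420392) = -420392/14377826791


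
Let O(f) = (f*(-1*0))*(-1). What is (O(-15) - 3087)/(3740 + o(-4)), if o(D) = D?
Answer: -3087/3736 ≈ -0.82628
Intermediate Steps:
O(f) = 0 (O(f) = (f*0)*(-1) = 0*(-1) = 0)
(O(-15) - 3087)/(3740 + o(-4)) = (0 - 3087)/(3740 - 4) = -3087/3736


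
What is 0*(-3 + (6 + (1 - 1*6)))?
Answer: 0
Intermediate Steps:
0*(-3 + (6 + (1 - 1*6))) = 0*(-3 + (6 + (1 - 6))) = 0*(-3 + (6 - 5)) = 0*(-3 + 1) = 0*(-2) = 0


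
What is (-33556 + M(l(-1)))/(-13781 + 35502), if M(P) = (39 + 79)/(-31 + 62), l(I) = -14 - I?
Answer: -1040118/673351 ≈ -1.5447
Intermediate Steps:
M(P) = 118/31
(-33556 + M(l(-1)))/(-13781 + 35502) = (-33556 + 118/31)/(-13781 + 35502) = -1040118/31/21721 = -1040118/31*1/21721 = -1040118/673351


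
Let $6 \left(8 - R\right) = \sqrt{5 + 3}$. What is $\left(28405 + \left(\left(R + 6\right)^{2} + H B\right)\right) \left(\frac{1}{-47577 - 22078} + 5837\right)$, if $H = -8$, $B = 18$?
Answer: $\frac{20826054434182}{125379} - \frac{11384134552 \sqrt{2}}{208965} \approx 1.6603 \cdot 10^{8}$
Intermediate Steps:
$R = 8 - \frac{\sqrt{2}}{3}$ ($R = 8 - \frac{\sqrt{5 + 3}}{6} = 8 - \frac{\sqrt{8}}{6} = 8 - \frac{2 \sqrt{2}}{6} = 8 - \frac{\sqrt{2}}{3} \approx 7.5286$)
$\left(28405 + \left(\left(R + 6\right)^{2} + H B\right)\right) \left(\frac{1}{-47577 - 22078} + 5837\right) = \left(28405 + \left(\left(\left(8 - \frac{\sqrt{2}}{3}\right) + 6\right)^{2} - 144\right)\right) \left(\frac{1}{-47577 - 22078} + 5837\right) = \left(28405 - \left(144 - \left(14 - \frac{\sqrt{2}}{3}\right)^{2}\right)\right) \left(\frac{1}{-69655} + 5837\right) = \left(28405 - \left(144 - \left(14 - \frac{\sqrt{2}}{3}\right)^{2}\right)\right) \left(- \frac{1}{69655} + 5837\right) = \left(28261 + \left(14 - \frac{\sqrt{2}}{3}\right)^{2}\right) \frac{406576234}{69655} = \frac{11490250949074}{69655} + \frac{406576234 \left(14 - \frac{\sqrt{2}}{3}\right)^{2}}{69655}$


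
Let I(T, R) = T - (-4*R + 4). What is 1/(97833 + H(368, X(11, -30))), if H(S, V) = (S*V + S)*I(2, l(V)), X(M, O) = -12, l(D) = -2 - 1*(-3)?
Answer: 1/89737 ≈ 1.1144e-5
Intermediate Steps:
l(D) = 1 (l(D) = -2 + 3 = 1)
I(T, R) = -4 + T + 4*R (I(T, R) = T - (4 - 4*R) = T + (-4 + 4*R) = -4 + T + 4*R)
H(S, V) = 2*S + 2*S*V (H(S, V) = (S*V + S)*(-4 + 2 + 4*1) = (S + S*V)*(-4 + 2 + 4) = (S + S*V)*2 = 2*S + 2*S*V)
1/(97833 + H(368, X(11, -30))) = 1/(97833 + 2*368*(1 - 12)) = 1/(97833 + 2*368*(-11)) = 1/(97833 - 8096) = 1/89737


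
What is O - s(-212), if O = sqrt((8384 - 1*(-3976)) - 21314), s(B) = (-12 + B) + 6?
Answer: 218 + 11*I*sqrt(74) ≈ 218.0 + 94.626*I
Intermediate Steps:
s(B) = -6 + B
O = 11*I*sqrt(74) (O = sqrt((8384 + 3976) - 21314) = sqrt(12360 - 21314) = sqrt(-8954) = 11*I*sqrt(74) ≈ 94.626*I)
O - s(-212) = 11*I*sqrt(74) - (-6 - 212) = 11*I*sqrt(74) - 1*(-218) = 11*I*sqrt(74) + 218 = 218 + 11*I*sqrt(74)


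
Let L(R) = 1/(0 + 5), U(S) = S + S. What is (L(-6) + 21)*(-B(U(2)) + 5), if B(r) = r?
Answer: 106/5 ≈ 21.200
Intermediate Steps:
U(S) = 2*S
L(R) = ⅕ (L(R) = 1/5 = ⅕)
(L(-6) + 21)*(-B(U(2)) + 5) = (⅕ + 21)*(-2*2 + 5) = 106*(-1*4 + 5)/5 = 106*(-4 + 5)/5 = (106/5)*1 = 106/5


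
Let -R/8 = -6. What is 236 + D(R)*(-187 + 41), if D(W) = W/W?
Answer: 90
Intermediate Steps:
R = 48 (R = -8*(-6) = 48)
D(W) = 1
236 + D(R)*(-187 + 41) = 236 + 1*(-187 + 41) = 236 + 1*(-146) = 236 - 146 = 90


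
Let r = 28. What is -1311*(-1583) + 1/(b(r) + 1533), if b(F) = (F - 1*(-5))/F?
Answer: 89149220569/42957 ≈ 2.0753e+6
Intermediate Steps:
b(F) = (5 + F)/F (b(F) = (F + 5)/F = (5 + F)/F)
-1311*(-1583) + 1/(b(r) + 1533) = -1311*(-1583) + 1/((5 + 28)/28 + 1533) = 2075313 + 1/((1/28)*33 + 1533) = 2075313 + 1/(33/28 + 1533) = 2075313 + 1/(42957/28) = 2075313 + 28/42957 = 89149220569/42957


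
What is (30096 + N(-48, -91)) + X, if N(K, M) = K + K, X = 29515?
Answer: 59515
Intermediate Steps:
N(K, M) = 2*K
(30096 + N(-48, -91)) + X = (30096 + 2*(-48)) + 29515 = (30096 - 96) + 29515 = 30000 + 29515 = 59515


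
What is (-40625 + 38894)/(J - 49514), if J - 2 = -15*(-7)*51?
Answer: 577/14719 ≈ 0.039201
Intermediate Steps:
J = 5357 (J = 2 - 15*(-7)*51 = 2 + 105*51 = 2 + 5355 = 5357)
(-40625 + 38894)/(J - 49514) = (-40625 + 38894)/(5357 - 49514) = -1731/(-44157) = -1731*(-1/44157) = 577/14719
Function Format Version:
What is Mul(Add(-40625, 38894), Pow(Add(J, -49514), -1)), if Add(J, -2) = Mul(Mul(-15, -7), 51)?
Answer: Rational(577, 14719) ≈ 0.039201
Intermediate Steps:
J = 5357 (J = Add(2, Mul(Mul(-15, -7), 51)) = Add(2, Mul(105, 51)) = Add(2, 5355) = 5357)
Mul(Add(-40625, 38894), Pow(Add(J, -49514), -1)) = Mul(Add(-40625, 38894), Pow(Add(5357, -49514), -1)) = Mul(-1731, Pow(-44157, -1)) = Mul(-1731, Rational(-1, 44157)) = Rational(577, 14719)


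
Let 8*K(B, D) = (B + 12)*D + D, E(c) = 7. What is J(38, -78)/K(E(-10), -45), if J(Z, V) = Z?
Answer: -76/225 ≈ -0.33778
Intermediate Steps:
K(B, D) = D/8 + D*(12 + B)/8 (K(B, D) = ((B + 12)*D + D)/8 = ((12 + B)*D + D)/8 = (D*(12 + B) + D)/8 = (D + D*(12 + B))/8 = D/8 + D*(12 + B)/8)
J(38, -78)/K(E(-10), -45) = 38/(((1/8)*(-45)*(13 + 7))) = 38/(((1/8)*(-45)*20)) = 38/(-225/2) = 38*(-2/225) = -76/225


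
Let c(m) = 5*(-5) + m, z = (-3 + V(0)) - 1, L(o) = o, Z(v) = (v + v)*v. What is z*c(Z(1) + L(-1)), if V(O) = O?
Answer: 96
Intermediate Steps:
Z(v) = 2*v**2 (Z(v) = (2*v)*v = 2*v**2)
z = -4 (z = (-3 + 0) - 1 = -3 - 1 = -4)
c(m) = -25 + m
z*c(Z(1) + L(-1)) = -4*(-25 + (2*1**2 - 1)) = -4*(-25 + (2*1 - 1)) = -4*(-25 + (2 - 1)) = -4*(-25 + 1) = -4*(-24) = 96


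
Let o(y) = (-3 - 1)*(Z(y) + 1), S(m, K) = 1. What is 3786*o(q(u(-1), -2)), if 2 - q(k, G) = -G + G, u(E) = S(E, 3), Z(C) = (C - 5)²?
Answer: -151440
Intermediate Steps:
Z(C) = (-5 + C)²
u(E) = 1
q(k, G) = 2 (q(k, G) = 2 - (-G + G) = 2 - 1*0 = 2 + 0 = 2)
o(y) = -4 - 4*(-5 + y)² (o(y) = (-3 - 1)*((-5 + y)² + 1) = -4*(1 + (-5 + y)²) = -4 - 4*(-5 + y)²)
3786*o(q(u(-1), -2)) = 3786*(-4 - 4*(-5 + 2)²) = 3786*(-4 - 4*(-3)²) = 3786*(-4 - 4*9) = 3786*(-4 - 36) = 3786*(-40) = -151440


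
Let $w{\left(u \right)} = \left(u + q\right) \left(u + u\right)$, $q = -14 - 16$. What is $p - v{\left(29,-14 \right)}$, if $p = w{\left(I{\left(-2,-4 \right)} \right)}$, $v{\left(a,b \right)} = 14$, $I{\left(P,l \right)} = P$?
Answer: $114$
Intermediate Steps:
$q = -30$ ($q = -14 - 16 = -30$)
$w{\left(u \right)} = 2 u \left(-30 + u\right)$ ($w{\left(u \right)} = \left(u - 30\right) \left(u + u\right) = \left(-30 + u\right) 2 u = 2 u \left(-30 + u\right)$)
$p = 128$ ($p = 2 \left(-2\right) \left(-30 - 2\right) = 2 \left(-2\right) \left(-32\right) = 128$)
$p - v{\left(29,-14 \right)} = 128 - 14 = 114$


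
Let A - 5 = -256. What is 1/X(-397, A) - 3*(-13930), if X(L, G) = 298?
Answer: 12453421/298 ≈ 41790.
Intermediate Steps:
A = -251 (A = 5 - 256 = -251)
1/X(-397, A) - 3*(-13930) = 1/298 - 3*(-13930) = 1/298 - 1*(-41790) = 1/298 + 41790 = 12453421/298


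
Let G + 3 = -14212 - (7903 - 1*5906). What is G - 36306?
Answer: -52518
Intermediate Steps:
G = -16212 (G = -3 + (-14212 - (7903 - 1*5906)) = -3 + (-14212 - (7903 - 5906)) = -3 + (-14212 - 1*1997) = -3 + (-14212 - 1997) = -3 - 16209 = -16212)
G - 36306 = -16212 - 36306 = -52518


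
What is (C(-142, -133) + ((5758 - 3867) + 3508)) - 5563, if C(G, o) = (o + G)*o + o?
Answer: 36278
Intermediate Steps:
C(G, o) = o + o*(G + o) (C(G, o) = (G + o)*o + o = o*(G + o) + o = o + o*(G + o))
(C(-142, -133) + ((5758 - 3867) + 3508)) - 5563 = (-133*(1 - 142 - 133) + ((5758 - 3867) + 3508)) - 5563 = (-133*(-274) + (1891 + 3508)) - 5563 = (36442 + 5399) - 5563 = 41841 - 5563 = 36278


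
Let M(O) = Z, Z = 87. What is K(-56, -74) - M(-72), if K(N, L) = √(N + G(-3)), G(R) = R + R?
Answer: -87 + I*√62 ≈ -87.0 + 7.874*I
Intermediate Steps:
G(R) = 2*R
K(N, L) = √(-6 + N) (K(N, L) = √(N + 2*(-3)) = √(N - 6) = √(-6 + N))
M(O) = 87
K(-56, -74) - M(-72) = √(-6 - 56) - 1*87 = √(-62) - 87 = I*√62 - 87 = -87 + I*√62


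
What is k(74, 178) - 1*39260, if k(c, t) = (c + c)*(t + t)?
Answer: 13428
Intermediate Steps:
k(c, t) = 4*c*t (k(c, t) = (2*c)*(2*t) = 4*c*t)
k(74, 178) - 1*39260 = 4*74*178 - 1*39260 = 52688 - 39260 = 13428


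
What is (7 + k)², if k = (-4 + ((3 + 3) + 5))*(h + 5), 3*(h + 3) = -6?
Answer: 49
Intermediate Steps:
h = -5 (h = -3 + (⅓)*(-6) = -3 - 2 = -5)
k = 0 (k = (-4 + ((3 + 3) + 5))*(-5 + 5) = (-4 + (6 + 5))*0 = (-4 + 11)*0 = 7*0 = 0)
(7 + k)² = (7 + 0)² = 7² = 49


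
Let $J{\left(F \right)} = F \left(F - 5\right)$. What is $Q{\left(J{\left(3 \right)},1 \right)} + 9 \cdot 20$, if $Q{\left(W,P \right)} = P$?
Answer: $181$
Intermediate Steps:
$J{\left(F \right)} = F \left(-5 + F\right)$
$Q{\left(J{\left(3 \right)},1 \right)} + 9 \cdot 20 = 1 + 9 \cdot 20 = 1 + 180 = 181$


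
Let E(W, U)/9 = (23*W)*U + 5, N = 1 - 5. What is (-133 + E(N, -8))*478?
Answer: 3124208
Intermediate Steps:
N = -4
E(W, U) = 45 + 207*U*W (E(W, U) = 9*((23*W)*U + 5) = 9*(23*U*W + 5) = 9*(5 + 23*U*W) = 45 + 207*U*W)
(-133 + E(N, -8))*478 = (-133 + (45 + 207*(-8)*(-4)))*478 = (-133 + (45 + 6624))*478 = (-133 + 6669)*478 = 6536*478 = 3124208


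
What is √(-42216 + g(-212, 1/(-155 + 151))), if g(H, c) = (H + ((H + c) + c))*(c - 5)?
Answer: I*√639798/4 ≈ 199.97*I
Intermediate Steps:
g(H, c) = (-5 + c)*(2*H + 2*c) (g(H, c) = (H + (H + 2*c))*(-5 + c) = (2*H + 2*c)*(-5 + c) = (-5 + c)*(2*H + 2*c))
√(-42216 + g(-212, 1/(-155 + 151))) = √(-42216 + (-10*(-212) - 10/(-155 + 151) + 2*(1/(-155 + 151))² + 2*(-212)/(-155 + 151))) = √(-42216 + (2120 - 10/(-4) + 2*(1/(-4))² + 2*(-212)/(-4))) = √(-42216 + (2120 - 10*(-¼) + 2*(-¼)² + 2*(-212)*(-¼))) = √(-42216 + (2120 + 5/2 + 2*(1/16) + 106)) = √(-42216 + (2120 + 5/2 + ⅛ + 106)) = √(-42216 + 17829/8) = √(-319899/8) = I*√639798/4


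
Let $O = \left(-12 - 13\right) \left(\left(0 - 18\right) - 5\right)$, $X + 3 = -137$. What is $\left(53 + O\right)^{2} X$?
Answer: $-55213760$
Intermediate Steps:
$X = -140$ ($X = -3 - 137 = -140$)
$O = 575$ ($O = - 25 \left(\left(0 - 18\right) - 5\right) = - 25 \left(-18 - 5\right) = \left(-25\right) \left(-23\right) = 575$)
$\left(53 + O\right)^{2} X = \left(53 + 575\right)^{2} \left(-140\right) = 628^{2} \left(-140\right) = 394384 \left(-140\right) = -55213760$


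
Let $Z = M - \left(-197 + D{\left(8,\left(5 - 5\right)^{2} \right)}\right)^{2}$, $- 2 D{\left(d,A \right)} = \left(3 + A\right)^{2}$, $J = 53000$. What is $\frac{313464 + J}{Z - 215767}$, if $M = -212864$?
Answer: $- \frac{1465856}{1876933} \approx -0.78098$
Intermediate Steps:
$D{\left(d,A \right)} = - \frac{\left(3 + A\right)^{2}}{2}$
$Z = - \frac{1013865}{4}$ ($Z = -212864 - \left(-197 - \frac{\left(3 + \left(5 - 5\right)^{2}\right)^{2}}{2}\right)^{2} = -212864 - \left(-197 - \frac{\left(3 + 0^{2}\right)^{2}}{2}\right)^{2} = -212864 - \left(-197 - \frac{\left(3 + 0\right)^{2}}{2}\right)^{2} = -212864 - \left(-197 - \frac{3^{2}}{2}\right)^{2} = -212864 - \left(-197 - \frac{9}{2}\right)^{2} = -212864 - \left(- \frac{403}{2}\right)^{2} = -212864 - \frac{162409}{4} = - \frac{1013865}{4} \approx -2.5347 \cdot 10^{5}$)
$\frac{313464 + J}{Z - 215767} = \frac{313464 + 53000}{- \frac{1013865}{4} - 215767} = \frac{366464}{- \frac{1876933}{4}} = 366464 \left(- \frac{4}{1876933}\right) = - \frac{1465856}{1876933}$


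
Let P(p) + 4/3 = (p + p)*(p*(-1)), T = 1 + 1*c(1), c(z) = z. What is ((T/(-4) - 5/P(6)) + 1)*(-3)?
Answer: -75/44 ≈ -1.7045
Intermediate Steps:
T = 2 (T = 1 + 1*1 = 1 + 1 = 2)
P(p) = -4/3 - 2*p² (P(p) = -4/3 + (p + p)*(p*(-1)) = -4/3 + (2*p)*(-p) = -4/3 - 2*p²)
((T/(-4) - 5/P(6)) + 1)*(-3) = ((2/(-4) - 5/(-4/3 - 2*6²)) + 1)*(-3) = ((2*(-¼) - 5/(-4/3 - 2*36)) + 1)*(-3) = ((-½ - 5/(-4/3 - 72)) + 1)*(-3) = ((-½ - 5/(-220/3)) + 1)*(-3) = ((-½ - 5*(-3/220)) + 1)*(-3) = ((-½ + 3/44) + 1)*(-3) = (-19/44 + 1)*(-3) = (25/44)*(-3) = -75/44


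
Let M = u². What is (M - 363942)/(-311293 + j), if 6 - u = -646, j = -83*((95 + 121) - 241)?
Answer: -30581/154609 ≈ -0.19780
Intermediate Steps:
j = 2075 (j = -83*(216 - 241) = -83*(-25) = 2075)
u = 652 (u = 6 - 1*(-646) = 6 + 646 = 652)
M = 425104 (M = 652² = 425104)
(M - 363942)/(-311293 + j) = (425104 - 363942)/(-311293 + 2075) = 61162/(-309218) = 61162*(-1/309218) = -30581/154609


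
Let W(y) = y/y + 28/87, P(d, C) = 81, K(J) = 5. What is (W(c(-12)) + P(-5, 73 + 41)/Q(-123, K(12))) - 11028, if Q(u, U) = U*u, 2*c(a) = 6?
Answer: -196663154/17835 ≈ -11027.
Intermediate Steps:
c(a) = 3 (c(a) = (1/2)*6 = 3)
W(y) = 115/87 (W(y) = 1 + 28*(1/87) = 1 + 28/87 = 115/87)
(W(c(-12)) + P(-5, 73 + 41)/Q(-123, K(12))) - 11028 = (115/87 + 81/((5*(-123)))) - 11028 = (115/87 + 81/(-615)) - 11028 = (115/87 + 81*(-1/615)) - 11028 = (115/87 - 27/205) - 11028 = 21226/17835 - 11028 = -196663154/17835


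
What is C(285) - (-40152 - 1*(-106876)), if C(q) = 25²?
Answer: -66099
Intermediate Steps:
C(q) = 625
C(285) - (-40152 - 1*(-106876)) = 625 - (-40152 - 1*(-106876)) = 625 - (-40152 + 106876) = 625 - 1*66724 = 625 - 66724 = -66099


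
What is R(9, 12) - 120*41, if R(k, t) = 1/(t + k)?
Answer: -103319/21 ≈ -4920.0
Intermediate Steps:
R(k, t) = 1/(k + t)
R(9, 12) - 120*41 = 1/(9 + 12) - 120*41 = 1/21 - 4920 = -103319/21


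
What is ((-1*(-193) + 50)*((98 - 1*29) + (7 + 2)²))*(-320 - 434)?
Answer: -27483300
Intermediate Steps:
((-1*(-193) + 50)*((98 - 1*29) + (7 + 2)²))*(-320 - 434) = ((193 + 50)*((98 - 29) + 9²))*(-754) = (243*(69 + 81))*(-754) = (243*150)*(-754) = 36450*(-754) = -27483300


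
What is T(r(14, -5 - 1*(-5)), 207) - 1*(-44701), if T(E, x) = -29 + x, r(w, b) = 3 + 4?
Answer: 44879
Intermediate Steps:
r(w, b) = 7
T(r(14, -5 - 1*(-5)), 207) - 1*(-44701) = (-29 + 207) - 1*(-44701) = 178 + 44701 = 44879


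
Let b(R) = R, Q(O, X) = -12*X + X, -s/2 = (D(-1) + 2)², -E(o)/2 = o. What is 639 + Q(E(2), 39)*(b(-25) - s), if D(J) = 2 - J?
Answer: -10086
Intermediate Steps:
E(o) = -2*o
s = -50 (s = -2*((2 - 1*(-1)) + 2)² = -2*((2 + 1) + 2)² = -2*(3 + 2)² = -2*5² = -2*25 = -50)
Q(O, X) = -11*X
639 + Q(E(2), 39)*(b(-25) - s) = 639 + (-11*39)*(-25 - 1*(-50)) = 639 - 429*(-25 + 50) = 639 - 429*25 = 639 - 10725 = -10086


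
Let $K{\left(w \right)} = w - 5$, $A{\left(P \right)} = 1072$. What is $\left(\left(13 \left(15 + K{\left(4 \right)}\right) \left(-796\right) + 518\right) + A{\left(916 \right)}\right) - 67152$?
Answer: $-210434$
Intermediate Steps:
$K{\left(w \right)} = -5 + w$
$\left(\left(13 \left(15 + K{\left(4 \right)}\right) \left(-796\right) + 518\right) + A{\left(916 \right)}\right) - 67152 = \left(\left(13 \left(15 + \left(-5 + 4\right)\right) \left(-796\right) + 518\right) + 1072\right) - 67152 = \left(\left(13 \left(15 - 1\right) \left(-796\right) + 518\right) + 1072\right) - 67152 = \left(\left(13 \cdot 14 \left(-796\right) + 518\right) + 1072\right) - 67152 = \left(\left(182 \left(-796\right) + 518\right) + 1072\right) - 67152 = \left(\left(-144872 + 518\right) + 1072\right) - 67152 = \left(-144354 + 1072\right) - 67152 = -143282 - 67152 = -210434$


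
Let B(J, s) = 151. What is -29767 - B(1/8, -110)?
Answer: -29918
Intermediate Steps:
-29767 - B(1/8, -110) = -29767 - 1*151 = -29767 - 151 = -29918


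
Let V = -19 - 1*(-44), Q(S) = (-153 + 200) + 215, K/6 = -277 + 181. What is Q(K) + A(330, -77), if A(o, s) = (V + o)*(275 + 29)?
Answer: 108182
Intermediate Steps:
K = -576 (K = 6*(-277 + 181) = 6*(-96) = -576)
Q(S) = 262 (Q(S) = 47 + 215 = 262)
V = 25 (V = -19 + 44 = 25)
A(o, s) = 7600 + 304*o (A(o, s) = (25 + o)*(275 + 29) = (25 + o)*304 = 7600 + 304*o)
Q(K) + A(330, -77) = 262 + (7600 + 304*330) = 262 + (7600 + 100320) = 262 + 107920 = 108182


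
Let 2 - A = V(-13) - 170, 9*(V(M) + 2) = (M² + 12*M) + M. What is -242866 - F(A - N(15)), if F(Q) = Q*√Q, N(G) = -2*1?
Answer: -242866 - 704*√11 ≈ -2.4520e+5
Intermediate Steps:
V(M) = -2 + M²/9 + 13*M/9 (V(M) = -2 + ((M² + 12*M) + M)/9 = -2 + (M² + 13*M)/9 = -2 + (M²/9 + 13*M/9) = -2 + M²/9 + 13*M/9)
N(G) = -2
A = 174 (A = 2 - ((-2 + (⅑)*(-13)² + (13/9)*(-13)) - 170) = 2 - ((-2 + (⅑)*169 - 169/9) - 170) = 2 - ((-2 + 169/9 - 169/9) - 170) = 2 - (-2 - 170) = 2 - 1*(-172) = 2 + 172 = 174)
F(Q) = Q^(3/2)
-242866 - F(A - N(15)) = -242866 - (174 - 1*(-2))^(3/2) = -242866 - (174 + 2)^(3/2) = -242866 - 176^(3/2) = -242866 - 704*√11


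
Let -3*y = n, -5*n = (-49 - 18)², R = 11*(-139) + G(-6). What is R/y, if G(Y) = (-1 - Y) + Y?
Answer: -22950/4489 ≈ -5.1125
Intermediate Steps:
G(Y) = -1
R = -1530 (R = 11*(-139) - 1 = -1529 - 1 = -1530)
n = -4489/5 (n = -(-49 - 18)²/5 = -⅕*(-67)² = -⅕*4489 = -4489/5 ≈ -897.80)
y = 4489/15 (y = -⅓*(-4489/5) = 4489/15 ≈ 299.27)
R/y = -1530/4489/15 = -1530*15/4489 = -22950/4489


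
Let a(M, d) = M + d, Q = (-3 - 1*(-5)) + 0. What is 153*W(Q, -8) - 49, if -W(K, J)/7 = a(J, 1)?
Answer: 7448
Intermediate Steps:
Q = 2 (Q = (-3 + 5) + 0 = 2 + 0 = 2)
W(K, J) = -7 - 7*J (W(K, J) = -7*(J + 1) = -7*(1 + J) = -7 - 7*J)
153*W(Q, -8) - 49 = 153*(-7 - 7*(-8)) - 49 = 153*(-7 + 56) - 49 = 153*49 - 49 = 7497 - 49 = 7448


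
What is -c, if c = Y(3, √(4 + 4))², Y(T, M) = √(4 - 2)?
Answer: -2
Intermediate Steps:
Y(T, M) = √2
c = 2 (c = (√2)² = 2)
-c = -1*2 = -2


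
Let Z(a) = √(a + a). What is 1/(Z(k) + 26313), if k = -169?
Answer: 26313/692374307 - 13*I*√2/692374307 ≈ 3.8004e-5 - 2.6553e-8*I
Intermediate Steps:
Z(a) = √2*√a (Z(a) = √(2*a) = √2*√a)
1/(Z(k) + 26313) = 1/(√2*√(-169) + 26313) = 1/(√2*(13*I) + 26313) = 1/(13*I*√2 + 26313) = 1/(26313 + 13*I*√2)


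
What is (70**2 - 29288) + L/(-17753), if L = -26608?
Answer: -432933556/17753 ≈ -24387.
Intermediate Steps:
(70**2 - 29288) + L/(-17753) = (70**2 - 29288) - 26608/(-17753) = (4900 - 29288) - 26608*(-1/17753) = -24388 + 26608/17753 = -432933556/17753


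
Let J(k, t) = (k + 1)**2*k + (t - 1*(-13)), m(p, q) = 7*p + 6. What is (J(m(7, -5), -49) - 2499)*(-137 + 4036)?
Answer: 662615555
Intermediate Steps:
m(p, q) = 6 + 7*p
J(k, t) = 13 + t + k*(1 + k)**2 (J(k, t) = (1 + k)**2*k + (t + 13) = k*(1 + k)**2 + (13 + t) = 13 + t + k*(1 + k)**2)
(J(m(7, -5), -49) - 2499)*(-137 + 4036) = ((13 - 49 + (6 + 7*7)*(1 + (6 + 7*7))**2) - 2499)*(-137 + 4036) = ((13 - 49 + (6 + 49)*(1 + (6 + 49))**2) - 2499)*3899 = ((13 - 49 + 55*(1 + 55)**2) - 2499)*3899 = ((13 - 49 + 55*56**2) - 2499)*3899 = ((13 - 49 + 55*3136) - 2499)*3899 = ((13 - 49 + 172480) - 2499)*3899 = (172444 - 2499)*3899 = 169945*3899 = 662615555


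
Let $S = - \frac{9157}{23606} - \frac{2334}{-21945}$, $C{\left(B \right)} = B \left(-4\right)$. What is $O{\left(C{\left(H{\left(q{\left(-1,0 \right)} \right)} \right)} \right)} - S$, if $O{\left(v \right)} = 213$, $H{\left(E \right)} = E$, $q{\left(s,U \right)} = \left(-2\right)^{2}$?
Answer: $\frac{3348091687}{15697990} \approx 213.28$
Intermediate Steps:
$q{\left(s,U \right)} = 4$
$C{\left(B \right)} = - 4 B$
$S = - \frac{4419817}{15697990}$ ($S = \left(-9157\right) \frac{1}{23606} - - \frac{778}{7315} = - \frac{9157}{23606} + \frac{778}{7315} = - \frac{4419817}{15697990} \approx -0.28155$)
$O{\left(C{\left(H{\left(q{\left(-1,0 \right)} \right)} \right)} \right)} - S = 213 - - \frac{4419817}{15697990} = 213 + \frac{4419817}{15697990} = \frac{3348091687}{15697990}$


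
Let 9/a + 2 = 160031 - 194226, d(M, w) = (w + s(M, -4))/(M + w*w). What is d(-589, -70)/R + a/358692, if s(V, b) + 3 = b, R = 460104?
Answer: -26731895279/675835857131835096 ≈ -3.9554e-8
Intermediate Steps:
s(V, b) = -3 + b
d(M, w) = (-7 + w)/(M + w²) (d(M, w) = (w + (-3 - 4))/(M + w*w) = (w - 7)/(M + w²) = (-7 + w)/(M + w²))
a = -3/11399 (a = 9/(-2 + (160031 - 194226)) = 9/(-2 - 34195) = 9/(-34197) = 9*(-1/34197) = -3/11399 ≈ -0.00026318)
d(-589, -70)/R + a/358692 = ((-7 - 70)/(-589 + (-70)²))/460104 - 3/11399/358692 = (-77/(-589 + 4900))*(1/460104) - 3/11399*1/358692 = (-77/4311)*(1/460104) - 1/1362910036 = ((1/4311)*(-77))*(1/460104) - 1/1362910036 = -77/4311*1/460104 - 1/1362910036 = -77/1983508344 - 1/1362910036 = -26731895279/675835857131835096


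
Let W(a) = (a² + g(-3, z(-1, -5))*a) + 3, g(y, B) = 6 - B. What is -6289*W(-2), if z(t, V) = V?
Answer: 94335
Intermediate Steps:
W(a) = 3 + a² + 11*a (W(a) = (a² + (6 - 1*(-5))*a) + 3 = (a² + (6 + 5)*a) + 3 = (a² + 11*a) + 3 = 3 + a² + 11*a)
-6289*W(-2) = -6289*(3 + (-2)² + 11*(-2)) = -6289*(3 + 4 - 22) = -6289*(-15) = 94335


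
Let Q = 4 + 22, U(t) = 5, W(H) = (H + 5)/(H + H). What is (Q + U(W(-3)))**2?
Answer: 961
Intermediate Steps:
W(H) = (5 + H)/(2*H) (W(H) = (5 + H)/((2*H)) = (5 + H)*(1/(2*H)) = (5 + H)/(2*H))
Q = 26
(Q + U(W(-3)))**2 = (26 + 5)**2 = 31**2 = 961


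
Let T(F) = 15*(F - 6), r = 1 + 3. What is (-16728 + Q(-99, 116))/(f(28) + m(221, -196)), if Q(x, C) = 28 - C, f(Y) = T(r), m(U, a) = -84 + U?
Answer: -16816/107 ≈ -157.16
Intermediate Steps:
r = 4
T(F) = -90 + 15*F (T(F) = 15*(-6 + F) = -90 + 15*F)
f(Y) = -30 (f(Y) = -90 + 15*4 = -90 + 60 = -30)
(-16728 + Q(-99, 116))/(f(28) + m(221, -196)) = (-16728 + (28 - 1*116))/(-30 + (-84 + 221)) = (-16728 + (28 - 116))/(-30 + 137) = (-16728 - 88)/107 = -16816*1/107 = -16816/107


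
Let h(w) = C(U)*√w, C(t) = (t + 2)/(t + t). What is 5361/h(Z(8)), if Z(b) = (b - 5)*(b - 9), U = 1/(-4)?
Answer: 3574*I*√3/7 ≈ 884.34*I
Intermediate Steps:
U = -¼ ≈ -0.25000
Z(b) = (-9 + b)*(-5 + b) (Z(b) = (-5 + b)*(-9 + b) = (-9 + b)*(-5 + b))
C(t) = (2 + t)/(2*t) (C(t) = (2 + t)/((2*t)) = (2 + t)*(1/(2*t)) = (2 + t)/(2*t))
h(w) = -7*√w/2 (h(w) = ((2 - ¼)/(2*(-¼)))*√w = ((½)*(-4)*(7/4))*√w = -7*√w/2)
5361/h(Z(8)) = 5361/((-7*√(45 + 8² - 14*8)/2)) = 5361/((-7*√(45 + 64 - 112)/2)) = 5361/((-7*I*√3/2)) = 5361*(2*I*√3/21) = 3574*I*√3/7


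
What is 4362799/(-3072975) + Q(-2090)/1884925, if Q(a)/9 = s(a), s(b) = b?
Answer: -331254062593/231693096075 ≈ -1.4297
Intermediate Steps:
Q(a) = 9*a
4362799/(-3072975) + Q(-2090)/1884925 = 4362799/(-3072975) + (9*(-2090))/1884925 = 4362799*(-1/3072975) - 18810*1/1884925 = -4362799/3072975 - 3762/376985 = -331254062593/231693096075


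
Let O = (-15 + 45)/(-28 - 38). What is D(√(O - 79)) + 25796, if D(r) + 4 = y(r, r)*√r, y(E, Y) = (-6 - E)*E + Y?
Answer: 25792 + 11^(¾)*874^(¼)*√I*(874 - 5*I*√9614)/121 ≈ 26054.0 + 73.649*I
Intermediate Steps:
O = -5/11 (O = 30/(-66) = 30*(-1/66) = -5/11 ≈ -0.45455)
y(E, Y) = Y + E*(-6 - E) (y(E, Y) = E*(-6 - E) + Y = Y + E*(-6 - E))
D(r) = -4 + √r*(-r² - 5*r) (D(r) = -4 + (r - r² - 6*r)*√r = -4 + (-r² - 5*r)*√r = -4 + √r*(-r² - 5*r))
D(√(O - 79)) + 25796 = (-4 - (√(-5/11 - 79))^(3/2)*(5 + √(-5/11 - 79))) + 25796 = (-4 - (√(-874/11))^(3/2)*(5 + √(-874/11))) + 25796 = (-4 - (I*√9614/11)^(3/2)*(5 + I*√9614/11)) + 25796 = (-4 - 11^(¼)*874^(¾)*I^(3/2)/11*(5 + I*√9614/11)) + 25796 = (-4 - 11^(¼)*874^(¾)*I^(3/2)*(5 + I*√9614/11)/11) + 25796 = 25792 - 11^(¼)*874^(¾)*I^(3/2)*(5 + I*√9614/11)/11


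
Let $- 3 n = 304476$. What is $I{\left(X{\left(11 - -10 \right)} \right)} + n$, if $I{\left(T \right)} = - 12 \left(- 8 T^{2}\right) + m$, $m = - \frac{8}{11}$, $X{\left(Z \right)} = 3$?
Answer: $- \frac{1106916}{11} \approx -1.0063 \cdot 10^{5}$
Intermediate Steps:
$m = - \frac{8}{11}$ ($m = \left(-8\right) \frac{1}{11} = - \frac{8}{11} \approx -0.72727$)
$n = -101492$ ($n = \left(- \frac{1}{3}\right) 304476 = -101492$)
$I{\left(T \right)} = - \frac{8}{11} + 96 T^{2}$ ($I{\left(T \right)} = - 12 \left(- 8 T^{2}\right) - \frac{8}{11} = 96 T^{2} - \frac{8}{11} = - \frac{8}{11} + 96 T^{2}$)
$I{\left(X{\left(11 - -10 \right)} \right)} + n = \left(- \frac{8}{11} + 96 \cdot 3^{2}\right) - 101492 = \left(- \frac{8}{11} + 96 \cdot 9\right) - 101492 = \left(- \frac{8}{11} + 864\right) - 101492 = \frac{9496}{11} - 101492 = - \frac{1106916}{11}$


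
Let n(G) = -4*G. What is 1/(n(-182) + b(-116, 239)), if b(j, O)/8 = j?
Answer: -1/200 ≈ -0.0050000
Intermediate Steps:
b(j, O) = 8*j
1/(n(-182) + b(-116, 239)) = 1/(-4*(-182) + 8*(-116)) = 1/(728 - 928) = 1/(-200) = -1/200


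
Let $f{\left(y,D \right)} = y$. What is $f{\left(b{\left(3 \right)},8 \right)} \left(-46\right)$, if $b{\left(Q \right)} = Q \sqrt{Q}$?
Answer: $- 138 \sqrt{3} \approx -239.02$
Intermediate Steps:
$b{\left(Q \right)} = Q^{\frac{3}{2}}$
$f{\left(b{\left(3 \right)},8 \right)} \left(-46\right) = 3^{\frac{3}{2}} \left(-46\right) = 3 \sqrt{3} \left(-46\right) = - 138 \sqrt{3}$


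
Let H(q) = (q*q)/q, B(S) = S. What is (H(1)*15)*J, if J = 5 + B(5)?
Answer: 150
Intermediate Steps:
H(q) = q (H(q) = q**2/q = q)
J = 10 (J = 5 + 5 = 10)
(H(1)*15)*J = (1*15)*10 = 15*10 = 150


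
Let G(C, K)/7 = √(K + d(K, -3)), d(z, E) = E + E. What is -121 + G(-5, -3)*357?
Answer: -121 + 7497*I ≈ -121.0 + 7497.0*I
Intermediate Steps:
d(z, E) = 2*E
G(C, K) = 7*√(-6 + K) (G(C, K) = 7*√(K + 2*(-3)) = 7*√(K - 6) = 7*√(-6 + K))
-121 + G(-5, -3)*357 = -121 + (7*√(-6 - 3))*357 = -121 + (7*√(-9))*357 = -121 + (7*(3*I))*357 = -121 + (21*I)*357 = -121 + 7497*I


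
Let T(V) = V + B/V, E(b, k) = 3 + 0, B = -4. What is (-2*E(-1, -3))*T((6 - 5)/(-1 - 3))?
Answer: -189/2 ≈ -94.500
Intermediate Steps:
E(b, k) = 3
T(V) = V - 4/V
(-2*E(-1, -3))*T((6 - 5)/(-1 - 3)) = (-2*3)*((6 - 5)/(-1 - 3) - 4*(-1 - 3)/(6 - 5)) = -6*(1/(-4) - 4/(1/(-4))) = -6*(1*(-¼) - 4/(1*(-¼))) = -6*(-¼ - 4/(-¼)) = -6*(-¼ - 4*(-4)) = -6*(-¼ + 16) = -6*63/4 = -189/2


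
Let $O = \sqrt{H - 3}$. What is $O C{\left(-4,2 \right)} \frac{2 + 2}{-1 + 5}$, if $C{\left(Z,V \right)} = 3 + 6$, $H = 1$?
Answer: $9 i \sqrt{2} \approx 12.728 i$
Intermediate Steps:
$C{\left(Z,V \right)} = 9$
$O = i \sqrt{2}$ ($O = \sqrt{1 - 3} = \sqrt{-2} = i \sqrt{2} \approx 1.4142 i$)
$O C{\left(-4,2 \right)} \frac{2 + 2}{-1 + 5} = i \sqrt{2} \cdot 9 \frac{2 + 2}{-1 + 5} = 9 i \sqrt{2} \cdot \frac{4}{4} = 9 i \sqrt{2} \cdot 4 \cdot \frac{1}{4} = 9 i \sqrt{2} \cdot 1 = 9 i \sqrt{2}$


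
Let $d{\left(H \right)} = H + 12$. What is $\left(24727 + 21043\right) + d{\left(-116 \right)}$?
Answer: $45666$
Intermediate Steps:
$d{\left(H \right)} = 12 + H$
$\left(24727 + 21043\right) + d{\left(-116 \right)} = \left(24727 + 21043\right) + \left(12 - 116\right) = 45770 - 104 = 45666$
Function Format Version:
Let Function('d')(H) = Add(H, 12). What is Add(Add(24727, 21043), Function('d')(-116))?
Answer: 45666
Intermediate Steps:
Function('d')(H) = Add(12, H)
Add(Add(24727, 21043), Function('d')(-116)) = Add(Add(24727, 21043), Add(12, -116)) = Add(45770, -104) = 45666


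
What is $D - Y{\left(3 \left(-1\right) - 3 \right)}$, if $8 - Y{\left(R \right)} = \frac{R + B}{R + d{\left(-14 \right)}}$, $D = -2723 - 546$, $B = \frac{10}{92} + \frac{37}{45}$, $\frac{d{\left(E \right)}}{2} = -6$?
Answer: $- \frac{122090527}{37260} \approx -3276.7$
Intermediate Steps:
$d{\left(E \right)} = -12$ ($d{\left(E \right)} = 2 \left(-6\right) = -12$)
$B = \frac{1927}{2070}$ ($B = 10 \cdot \frac{1}{92} + 37 \cdot \frac{1}{45} = \frac{5}{46} + \frac{37}{45} = \frac{1927}{2070} \approx 0.93092$)
$D = -3269$
$Y{\left(R \right)} = 8 - \frac{\frac{1927}{2070} + R}{-12 + R}$ ($Y{\left(R \right)} = 8 - \frac{R + \frac{1927}{2070}}{R - 12} = 8 - \frac{\frac{1927}{2070} + R}{-12 + R}$)
$D - Y{\left(3 \left(-1\right) - 3 \right)} = -3269 - \frac{-200647 + 14490 \left(3 \left(-1\right) - 3\right)}{2070 \left(-12 + \left(3 \left(-1\right) - 3\right)\right)} = -3269 - \frac{-200647 + 14490 \left(-3 - 3\right)}{2070 \left(-12 - 6\right)} = -3269 - \frac{-200647 + 14490 \left(-6\right)}{2070 \left(-12 - 6\right)} = -3269 - \frac{-200647 - 86940}{2070 \left(-18\right)} = -3269 - \frac{1}{2070} \left(- \frac{1}{18}\right) \left(-287587\right) = -3269 - \frac{287587}{37260} = - \frac{122090527}{37260}$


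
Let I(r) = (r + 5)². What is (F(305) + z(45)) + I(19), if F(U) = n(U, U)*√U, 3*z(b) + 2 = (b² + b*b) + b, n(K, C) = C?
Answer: 5821/3 + 305*√305 ≈ 7266.9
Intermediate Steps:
I(r) = (5 + r)²
z(b) = -⅔ + b/3 + 2*b²/3 (z(b) = -⅔ + ((b² + b*b) + b)/3 = -⅔ + ((b² + b²) + b)/3 = -⅔ + (2*b² + b)/3 = -⅔ + (b + 2*b²)/3 = -⅔ + (b/3 + 2*b²/3) = -⅔ + b/3 + 2*b²/3)
F(U) = U^(3/2) (F(U) = U*√U = U^(3/2))
(F(305) + z(45)) + I(19) = (305^(3/2) + (-⅔ + (⅓)*45 + (⅔)*45²)) + (5 + 19)² = (305*√305 + (-⅔ + 15 + (⅔)*2025)) + 24² = (305*√305 + (-⅔ + 15 + 1350)) + 576 = (305*√305 + 4093/3) + 576 = (4093/3 + 305*√305) + 576 = 5821/3 + 305*√305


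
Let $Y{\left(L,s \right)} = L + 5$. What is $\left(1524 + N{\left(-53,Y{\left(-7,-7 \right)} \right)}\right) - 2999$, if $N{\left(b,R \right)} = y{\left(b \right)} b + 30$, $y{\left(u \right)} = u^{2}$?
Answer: $-150322$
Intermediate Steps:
$Y{\left(L,s \right)} = 5 + L$
$N{\left(b,R \right)} = 30 + b^{3}$ ($N{\left(b,R \right)} = b^{2} b + 30 = b^{3} + 30 = 30 + b^{3}$)
$\left(1524 + N{\left(-53,Y{\left(-7,-7 \right)} \right)}\right) - 2999 = \left(1524 + \left(30 + \left(-53\right)^{3}\right)\right) - 2999 = \left(1524 + \left(30 - 148877\right)\right) - 2999 = \left(1524 - 148847\right) - 2999 = -147323 - 2999 = -150322$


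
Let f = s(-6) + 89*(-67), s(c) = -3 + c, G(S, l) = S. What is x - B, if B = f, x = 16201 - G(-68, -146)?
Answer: 22241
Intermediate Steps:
f = -5972 (f = (-3 - 6) + 89*(-67) = -9 - 5963 = -5972)
x = 16269 (x = 16201 - 1*(-68) = 16201 + 68 = 16269)
B = -5972
x - B = 16269 - 1*(-5972) = 16269 + 5972 = 22241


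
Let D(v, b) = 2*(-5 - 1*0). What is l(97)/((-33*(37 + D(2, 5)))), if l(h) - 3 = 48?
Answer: -17/297 ≈ -0.057239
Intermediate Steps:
D(v, b) = -10 (D(v, b) = 2*(-5 + 0) = 2*(-5) = -10)
l(h) = 51 (l(h) = 3 + 48 = 51)
l(97)/((-33*(37 + D(2, 5)))) = 51/((-33*(37 - 10))) = 51/((-33*27)) = 51/(-891) = 51*(-1/891) = -17/297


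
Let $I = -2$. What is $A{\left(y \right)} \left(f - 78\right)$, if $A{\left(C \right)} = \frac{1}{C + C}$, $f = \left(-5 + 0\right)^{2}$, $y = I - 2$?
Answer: $\frac{53}{8} \approx 6.625$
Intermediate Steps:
$y = -4$ ($y = -2 - 2 = -4$)
$f = 25$ ($f = \left(-5\right)^{2} = 25$)
$A{\left(C \right)} = \frac{1}{2 C}$
$A{\left(y \right)} \left(f - 78\right) = \frac{1}{2 \left(-4\right)} \left(25 - 78\right) = \frac{1}{2} \left(- \frac{1}{4}\right) \left(-53\right) = \left(- \frac{1}{8}\right) \left(-53\right) = \frac{53}{8}$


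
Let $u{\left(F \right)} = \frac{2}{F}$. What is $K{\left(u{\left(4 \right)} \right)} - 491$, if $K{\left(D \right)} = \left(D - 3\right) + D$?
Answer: $-493$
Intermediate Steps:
$K{\left(D \right)} = -3 + 2 D$ ($K{\left(D \right)} = \left(-3 + D\right) + D = -3 + 2 D$)
$K{\left(u{\left(4 \right)} \right)} - 491 = \left(-3 + 2 \cdot \frac{2}{4}\right) - 491 = \left(-3 + 2 \cdot 2 \cdot \frac{1}{4}\right) - 491 = \left(-3 + 2 \cdot \frac{1}{2}\right) - 491 = \left(-3 + 1\right) - 491 = -2 - 491 = -493$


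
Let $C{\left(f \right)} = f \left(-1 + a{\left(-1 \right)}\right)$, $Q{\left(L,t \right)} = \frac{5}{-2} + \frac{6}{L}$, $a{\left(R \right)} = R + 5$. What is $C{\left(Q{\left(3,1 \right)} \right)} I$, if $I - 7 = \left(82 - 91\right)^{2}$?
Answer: $-132$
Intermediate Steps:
$a{\left(R \right)} = 5 + R$
$Q{\left(L,t \right)} = - \frac{5}{2} + \frac{6}{L}$ ($Q{\left(L,t \right)} = 5 \left(- \frac{1}{2}\right) + \frac{6}{L} = - \frac{5}{2} + \frac{6}{L}$)
$C{\left(f \right)} = 3 f$ ($C{\left(f \right)} = f \left(-1 + \left(5 - 1\right)\right) = f \left(-1 + 4\right) = f 3 = 3 f$)
$I = 88$ ($I = 7 + \left(82 - 91\right)^{2} = 7 + \left(-9\right)^{2} = 7 + 81 = 88$)
$C{\left(Q{\left(3,1 \right)} \right)} I = 3 \left(- \frac{5}{2} + \frac{6}{3}\right) 88 = 3 \left(- \frac{5}{2} + 6 \cdot \frac{1}{3}\right) 88 = 3 \left(- \frac{5}{2} + 2\right) 88 = 3 \left(- \frac{1}{2}\right) 88 = \left(- \frac{3}{2}\right) 88 = -132$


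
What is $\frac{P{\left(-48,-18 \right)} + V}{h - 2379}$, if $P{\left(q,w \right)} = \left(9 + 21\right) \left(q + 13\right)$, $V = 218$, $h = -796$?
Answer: $\frac{832}{3175} \approx 0.26205$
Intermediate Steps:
$P{\left(q,w \right)} = 390 + 30 q$ ($P{\left(q,w \right)} = 30 \left(13 + q\right) = 390 + 30 q$)
$\frac{P{\left(-48,-18 \right)} + V}{h - 2379} = \frac{\left(390 + 30 \left(-48\right)\right) + 218}{-796 - 2379} = \frac{\left(390 - 1440\right) + 218}{-3175} = \left(-1050 + 218\right) \left(- \frac{1}{3175}\right) = \left(-832\right) \left(- \frac{1}{3175}\right) = \frac{832}{3175}$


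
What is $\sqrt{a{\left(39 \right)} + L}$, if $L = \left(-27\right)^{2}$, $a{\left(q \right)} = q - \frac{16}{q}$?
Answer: $\frac{4 \sqrt{72969}}{39} \approx 27.705$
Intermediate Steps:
$L = 729$
$\sqrt{a{\left(39 \right)} + L} = \sqrt{\left(39 - \frac{16}{39}\right) + 729} = \sqrt{\frac{1505}{39} + 729} = \sqrt{\frac{29936}{39}} = \frac{4 \sqrt{72969}}{39}$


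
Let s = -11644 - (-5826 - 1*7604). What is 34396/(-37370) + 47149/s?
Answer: 850263437/33371410 ≈ 25.479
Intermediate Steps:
s = 1786 (s = -11644 - (-5826 - 7604) = -11644 - 1*(-13430) = -11644 + 13430 = 1786)
34396/(-37370) + 47149/s = 34396/(-37370) + 47149/1786 = 34396*(-1/37370) + 47149*(1/1786) = -17198/18685 + 47149/1786 = 850263437/33371410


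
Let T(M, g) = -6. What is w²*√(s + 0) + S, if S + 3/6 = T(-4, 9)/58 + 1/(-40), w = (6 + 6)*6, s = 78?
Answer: -729/1160 + 5184*√78 ≈ 45783.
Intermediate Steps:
w = 72 (w = 12*6 = 72)
S = -729/1160 (S = -½ + (-6/58 + 1/(-40)) = -½ + (-6*1/58 + 1*(-1/40)) = -½ + (-3/29 - 1/40) = -½ - 149/1160 = -729/1160 ≈ -0.62845)
w²*√(s + 0) + S = 72²*√(78 + 0) - 729/1160 = 5184*√78 - 729/1160 = -729/1160 + 5184*√78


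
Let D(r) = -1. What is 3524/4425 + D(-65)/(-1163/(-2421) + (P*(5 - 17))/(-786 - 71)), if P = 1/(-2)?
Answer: -1143965453/869216025 ≈ -1.3161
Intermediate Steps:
P = -1/2 ≈ -0.50000
3524/4425 + D(-65)/(-1163/(-2421) + (P*(5 - 17))/(-786 - 71)) = 3524/4425 - 1/(-1163/(-2421) + (-(5 - 17)/2)/(-786 - 71)) = 3524*(1/4425) - 1/(-1163*(-1/2421) - 1/2*(-12)/(-857)) = 3524/4425 - 1/(1163/2421 + 6*(-1/857)) = 3524/4425 - 1/(1163/2421 - 6/857) = 3524/4425 - 1/982165/2074797 = 3524/4425 - 1*2074797/982165 = 3524/4425 - 2074797/982165 = -1143965453/869216025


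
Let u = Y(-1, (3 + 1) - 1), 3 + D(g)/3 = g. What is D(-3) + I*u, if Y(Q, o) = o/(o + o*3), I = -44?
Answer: -29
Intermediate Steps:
D(g) = -9 + 3*g
Y(Q, o) = ¼ (Y(Q, o) = o/(o + 3*o) = o/((4*o)) = o*(1/(4*o)) = ¼)
u = ¼ ≈ 0.25000
D(-3) + I*u = (-9 + 3*(-3)) - 44*¼ = (-9 - 9) - 11 = -18 - 11 = -29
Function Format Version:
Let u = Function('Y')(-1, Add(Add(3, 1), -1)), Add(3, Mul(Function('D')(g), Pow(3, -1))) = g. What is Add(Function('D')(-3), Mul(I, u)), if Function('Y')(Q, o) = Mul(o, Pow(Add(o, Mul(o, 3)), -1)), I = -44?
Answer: -29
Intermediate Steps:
Function('D')(g) = Add(-9, Mul(3, g))
Function('Y')(Q, o) = Rational(1, 4) (Function('Y')(Q, o) = Mul(o, Pow(Add(o, Mul(3, o)), -1)) = Mul(o, Pow(Mul(4, o), -1)) = Mul(o, Mul(Rational(1, 4), Pow(o, -1))) = Rational(1, 4))
u = Rational(1, 4) ≈ 0.25000
Add(Function('D')(-3), Mul(I, u)) = Add(Add(-9, Mul(3, -3)), Mul(-44, Rational(1, 4))) = Add(Add(-9, -9), -11) = Add(-18, -11) = -29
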